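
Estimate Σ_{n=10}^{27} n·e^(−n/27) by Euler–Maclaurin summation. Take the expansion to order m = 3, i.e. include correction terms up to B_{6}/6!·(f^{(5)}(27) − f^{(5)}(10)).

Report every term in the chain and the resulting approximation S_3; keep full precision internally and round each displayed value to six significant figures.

The integral term ∫_10^27 x·e^(−x/27) dx = 153.420.
Endpoint term: (f(10) + f(27))/2 = (6.90479 + 9.93274)/2 = 8.41877.
Running total after boundary: 161.839.
Order-1 term: 1/12 · (0.00000 − 0.434746) = -0.0362288.
After k=1: 161.802.
Order-2 term: −1/720 · (0.00100927 − 0.00249068) = 2.05751e-06.
After k=2: 161.802.
Order-3 term: 1/30240 · (2.76892e-06 − 6.01508e-06) = -1.07347e-10.

S_3 ≈ 161.802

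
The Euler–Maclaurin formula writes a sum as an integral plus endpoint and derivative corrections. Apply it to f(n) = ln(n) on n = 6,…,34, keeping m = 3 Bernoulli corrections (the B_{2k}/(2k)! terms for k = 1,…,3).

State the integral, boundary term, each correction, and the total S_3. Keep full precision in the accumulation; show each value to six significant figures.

Integral: ∫_6^34 ln(x) dx = 81.1457.
Boundary: ½(f(6) + f(34)) = ½(1.79176 + 3.52636) = 2.65906.
Running total after boundary: 83.8048.
Order-1 term: 1/12 · (0.0294118 − 0.166667) = -0.0114379.
After k=1: 83.7933.
Order-2 term: −1/720 · (5.08854e-05 − 0.00925926) = 1.27894e-05.
After k=2: 83.7933.
Order-3 term: 1/30240 · (5.28222e-07 − 0.00308642) = -1.02047e-07.

S_3 ≈ 83.7933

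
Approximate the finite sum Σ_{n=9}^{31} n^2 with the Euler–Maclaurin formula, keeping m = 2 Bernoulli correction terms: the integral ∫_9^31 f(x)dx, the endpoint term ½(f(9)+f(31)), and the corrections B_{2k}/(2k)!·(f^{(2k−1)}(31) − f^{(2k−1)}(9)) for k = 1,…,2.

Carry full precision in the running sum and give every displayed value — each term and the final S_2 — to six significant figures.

S_2 ≈ 10212.0

Integral: ∫_9^31 x^2 dx = 9687.33.
Endpoint term: (f(9) + f(31))/2 = (81.0000 + 961.000)/2 = 521.000.
So far: 10208.3.
Correction k=1: B_{2}/2! · (f^{(1)}(31) − f^{(1)}(9)) = 1/12 · (62.0000 − 18.0000) = 3.66667.
Running total after k=1: 10212.0.
Correction k=2: B_{4}/4! · (f^{(3)}(31) − f^{(3)}(9)) = −1/720 · (0.00000 − 0.00000) = 0.00000.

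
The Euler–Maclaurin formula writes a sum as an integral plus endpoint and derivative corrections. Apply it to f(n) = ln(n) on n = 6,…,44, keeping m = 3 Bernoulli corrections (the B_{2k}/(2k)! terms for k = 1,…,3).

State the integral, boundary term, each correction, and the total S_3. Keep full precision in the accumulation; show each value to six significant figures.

The integral term ∫_6^44 ln(x) dx = 117.754.
½[f(6) + f(44)] = ½[1.79176 + 3.78419] = 2.78797.
So far: 120.542.
Correction k=1: B_{2}/2! · (f^{(1)}(44) − f^{(1)}(6)) = 1/12 · (0.0227273 − 0.166667) = -0.0119949.
Partial sum through k=1: 120.530.
Correction k=2: B_{4}/4! · (f^{(3)}(44) − f^{(3)}(6)) = −1/720 · (2.34786e-05 − 0.00925926) = 1.28275e-05.
Partial sum through k=2: 120.530.
Correction k=3: B_{6}/6! · (f^{(5)}(44) − f^{(5)}(6)) = 1/30240 · (1.45528e-07 − 0.00308642) = -1.02059e-07.

S_3 ≈ 120.530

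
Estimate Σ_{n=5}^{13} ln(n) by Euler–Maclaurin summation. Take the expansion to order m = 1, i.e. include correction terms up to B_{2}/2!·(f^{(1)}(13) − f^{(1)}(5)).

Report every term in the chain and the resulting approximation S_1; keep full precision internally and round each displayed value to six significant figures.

∫_5^13 ln(x) dx evaluates to 17.2972.
Endpoint term: (f(5) + f(13))/2 = (1.60944 + 2.56495)/2 = 2.08719.
So far: 19.3843.
k=1: B_{2}/(2)! × [f^{(1)}(13) − f^{(1)}(5)] = 1/12 × (0.0769231 − 0.200000) = -0.0102564.

S_1 ≈ 19.3741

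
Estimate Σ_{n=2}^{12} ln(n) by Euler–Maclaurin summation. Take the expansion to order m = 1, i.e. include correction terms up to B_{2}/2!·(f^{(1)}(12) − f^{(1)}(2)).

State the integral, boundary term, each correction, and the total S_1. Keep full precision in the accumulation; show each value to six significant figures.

S_1 ≈ 19.9869

The integral term ∫_2^12 ln(x) dx = 18.4326.
Boundary: ½(f(2) + f(12)) = ½(0.693147 + 2.48491) = 1.58903.
Running total after boundary: 20.0216.
k=1: B_{2}/(2)! × [f^{(1)}(12) − f^{(1)}(2)] = 1/12 × (0.0833333 − 0.500000) = -0.0347222.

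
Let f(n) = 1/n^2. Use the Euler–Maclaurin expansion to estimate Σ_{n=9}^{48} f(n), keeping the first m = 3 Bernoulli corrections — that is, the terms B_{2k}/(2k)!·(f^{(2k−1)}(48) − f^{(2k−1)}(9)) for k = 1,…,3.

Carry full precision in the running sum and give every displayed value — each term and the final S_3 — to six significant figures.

S_3 ≈ 0.0968942

Integral: ∫_9^48 1/x^2 dx = 0.0902778.
Endpoint term: (f(9) + f(48))/2 = (0.0123457 + 0.000434028)/2 = 0.00638985.
Integral + boundary = 0.0966676.
k=1: B_{2}/(2)! × [f^{(1)}(48) − f^{(1)}(9)] = 1/12 × (-1.80845e-05 − (-0.00274348)) = 0.000227117.
Partial sum through k=1: 0.0968947.
k=2: B_{4}/(4)! × [f^{(3)}(48) − f^{(3)}(9)] = −1/720 × (-9.41901e-08 − (-0.000406442)) = -5.64372e-07.
Partial sum through k=2: 0.0968942.
k=3: B_{6}/(6)! × [f^{(5)}(48) − f^{(5)}(9)] = 1/30240 × (-1.22643e-09 − (-0.000150534)) = 4.97794e-09.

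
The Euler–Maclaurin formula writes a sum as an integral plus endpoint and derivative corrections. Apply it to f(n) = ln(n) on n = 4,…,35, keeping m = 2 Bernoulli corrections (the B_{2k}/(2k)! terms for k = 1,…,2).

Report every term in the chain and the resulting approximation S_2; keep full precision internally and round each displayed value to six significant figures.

S_2 ≈ 90.3444

The integral term ∫_4^35 ln(x) dx = 87.8920.
Endpoint term: (f(4) + f(35))/2 = (1.38629 + 3.55535)/2 = 2.47082.
Running total after boundary: 90.3628.
k=1: B_{2}/(2)! × [f^{(1)}(35) − f^{(1)}(4)] = 1/12 × (0.0285714 − 0.250000) = -0.0184524.
After k=1: 90.3444.
k=2: B_{4}/(4)! × [f^{(3)}(35) − f^{(3)}(4)] = −1/720 × (4.66472e-05 − 0.0312500) = 4.33380e-05.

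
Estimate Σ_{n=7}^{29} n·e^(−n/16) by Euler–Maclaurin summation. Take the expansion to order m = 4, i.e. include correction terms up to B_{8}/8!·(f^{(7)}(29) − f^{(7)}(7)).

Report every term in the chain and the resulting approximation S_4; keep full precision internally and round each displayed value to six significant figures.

∫_7^29 x·e^(−x/16) dx evaluates to 120.062.
½[f(7) + f(29)] = ½[4.51954 + 4.73412] = 4.62683.
Running total after boundary: 124.689.
k=1: B_{2}/(2)! × [f^{(1)}(29) − f^{(1)}(7)] = 1/12 × (-0.132637 − 0.363177) = -0.0413179.
Partial sum through k=1: 124.647.
k=2: B_{4}/(4)! × [f^{(3)}(29) − f^{(3)}(7)] = −1/720 × (0.000757242 − 0.00646279) = 7.92437e-06.
Partial sum through k=2: 124.647.
k=3: B_{6}/(6)! × [f^{(5)}(29) − f^{(5)}(7)] = 1/30240 × (7.93984e-06 − 4.49489e-05) = -1.22384e-09.
Partial sum through k=3: 124.647.
k=4: B_{8}/(8)! × [f^{(7)}(29) − f^{(7)}(7)] = −1/1209600 × (5.04754e-08 − 2.52549e-07) = 1.67058e-13.

S_4 ≈ 124.647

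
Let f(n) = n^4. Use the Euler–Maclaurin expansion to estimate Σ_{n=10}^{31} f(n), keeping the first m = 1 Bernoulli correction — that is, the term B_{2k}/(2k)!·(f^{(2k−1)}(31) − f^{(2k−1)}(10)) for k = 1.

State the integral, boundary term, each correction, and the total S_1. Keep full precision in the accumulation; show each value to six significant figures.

The integral term ∫_10^31 x^4 dx = 5.70583e+06.
Boundary: ½(f(10) + f(31)) = ½(10000.0 + 923521) = 466760.
Running total after boundary: 6.17259e+06.
k=1: B_{2}/(2)! × [f^{(1)}(31) − f^{(1)}(10)] = 1/12 × (119164 − 4000.00) = 9597.00.

S_1 ≈ 6.18219e+06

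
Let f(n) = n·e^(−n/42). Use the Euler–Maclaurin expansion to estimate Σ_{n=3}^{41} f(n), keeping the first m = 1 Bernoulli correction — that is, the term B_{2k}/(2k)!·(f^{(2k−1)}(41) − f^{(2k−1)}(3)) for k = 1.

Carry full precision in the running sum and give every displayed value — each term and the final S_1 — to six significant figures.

∫_3^41 x·e^(−x/42) dx evaluates to 446.381.
Endpoint term: (f(3) + f(41))/2 = (2.79319 + 15.4465)/2 = 9.11984.
So far: 455.500.
Correction k=1: B_{2}/2! · (f^{(1)}(41) − f^{(1)}(3)) = 1/12 · (0.00897009 − 0.864558) = -0.0712990.

S_1 ≈ 455.429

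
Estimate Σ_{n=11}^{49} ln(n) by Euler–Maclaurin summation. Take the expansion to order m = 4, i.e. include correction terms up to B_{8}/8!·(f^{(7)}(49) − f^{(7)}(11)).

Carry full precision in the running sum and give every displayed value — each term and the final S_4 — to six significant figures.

Integral: ∫_11^49 ln(x) dx = 126.322.
½[f(11) + f(49)] = ½[2.39790 + 3.89182] = 3.14486.
So far: 129.467.
k=1: B_{2}/(2)! × [f^{(1)}(49) − f^{(1)}(11)] = 1/12 × (0.0204082 − 0.0909091) = -0.00587508.
After k=1: 129.461.
k=2: B_{4}/(4)! × [f^{(3)}(49) − f^{(3)}(11)] = −1/720 × (1.69997e-05 − 0.00150263) = 2.06337e-06.
After k=2: 129.461.
k=3: B_{6}/(6)! × [f^{(5)}(49) − f^{(5)}(11)] = 1/30240 × (8.49632e-08 − 0.000149021) = -4.92514e-09.
After k=3: 129.461.
k=4: B_{8}/(8)! × [f^{(7)}(49) − f^{(7)}(11)] = −1/1209600 × (1.06160e-09 − 3.69474e-05) = 3.05442e-11.

S_4 ≈ 129.461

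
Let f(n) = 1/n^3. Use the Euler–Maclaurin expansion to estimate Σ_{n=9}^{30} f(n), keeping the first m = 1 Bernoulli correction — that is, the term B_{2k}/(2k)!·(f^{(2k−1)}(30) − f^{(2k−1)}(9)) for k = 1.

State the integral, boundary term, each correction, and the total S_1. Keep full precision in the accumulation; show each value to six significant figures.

∫_9^30 1/x^3 dx evaluates to 0.00561728.
Boundary: ½(f(9) + f(30)) = ½(0.00137174 + 3.70370e-05) = 0.000704390.
Running total after boundary: 0.00632167.
Order-1 term: 1/12 · (-3.70370e-06 − (-0.000457247)) = 3.77953e-05.

S_1 ≈ 0.00635947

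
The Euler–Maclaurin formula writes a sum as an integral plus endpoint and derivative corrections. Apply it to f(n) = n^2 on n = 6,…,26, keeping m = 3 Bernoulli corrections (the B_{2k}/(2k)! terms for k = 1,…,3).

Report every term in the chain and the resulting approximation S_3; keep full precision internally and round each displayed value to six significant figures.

∫_6^26 x^2 dx evaluates to 5786.67.
Boundary: ½(f(6) + f(26)) = ½(36.0000 + 676.000) = 356.000.
So far: 6142.67.
Correction k=1: B_{2}/2! · (f^{(1)}(26) − f^{(1)}(6)) = 1/12 · (52.0000 − 12.0000) = 3.33333.
After k=1: 6146.00.
Correction k=2: B_{4}/4! · (f^{(3)}(26) − f^{(3)}(6)) = −1/720 · (0.00000 − 0.00000) = 0.00000.
After k=2: 6146.00.
Correction k=3: B_{6}/6! · (f^{(5)}(26) − f^{(5)}(6)) = 1/30240 · (0.00000 − 0.00000) = 0.00000.

S_3 ≈ 6146.00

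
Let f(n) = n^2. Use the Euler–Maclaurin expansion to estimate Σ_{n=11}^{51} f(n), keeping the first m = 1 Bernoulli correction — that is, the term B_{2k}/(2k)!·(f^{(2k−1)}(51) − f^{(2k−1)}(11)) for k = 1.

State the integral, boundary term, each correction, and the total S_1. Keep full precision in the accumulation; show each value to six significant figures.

S_1 ≈ 45141.0

Integral: ∫_11^51 x^2 dx = 43773.3.
½[f(11) + f(51)] = ½[121.000 + 2601.00] = 1361.00.
Integral + boundary = 45134.3.
k=1: B_{2}/(2)! × [f^{(1)}(51) − f^{(1)}(11)] = 1/12 × (102.000 − 22.0000) = 6.66667.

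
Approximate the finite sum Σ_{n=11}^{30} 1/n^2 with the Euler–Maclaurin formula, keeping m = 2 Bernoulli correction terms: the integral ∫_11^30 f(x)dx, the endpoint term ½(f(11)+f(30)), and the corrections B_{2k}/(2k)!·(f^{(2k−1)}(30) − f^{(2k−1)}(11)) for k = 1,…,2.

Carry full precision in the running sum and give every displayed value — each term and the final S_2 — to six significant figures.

S_2 ≈ 0.0623824

The integral term ∫_11^30 1/x^2 dx = 0.0575758.
½[f(11) + f(30)] = ½[0.00826446 + 0.00111111] = 0.00468779.
Integral + boundary = 0.0622635.
k=1: B_{2}/(2)! × [f^{(1)}(30) − f^{(1)}(11)] = 1/12 × (-7.40741e-05 − (-0.00150263)) = 0.000119046.
Partial sum through k=1: 0.0623826.
k=2: B_{4}/(4)! × [f^{(3)}(30) − f^{(3)}(11)] = −1/720 × (-9.87654e-07 − (-0.000149021)) = -2.05602e-07.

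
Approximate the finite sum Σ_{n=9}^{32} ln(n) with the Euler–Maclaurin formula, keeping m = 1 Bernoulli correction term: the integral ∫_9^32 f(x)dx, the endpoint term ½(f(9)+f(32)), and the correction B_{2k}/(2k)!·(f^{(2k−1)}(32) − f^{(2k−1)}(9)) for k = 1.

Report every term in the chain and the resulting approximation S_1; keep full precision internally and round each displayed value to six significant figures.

S_1 ≈ 70.9534

∫_9^32 ln(x) dx evaluates to 68.1285.
Endpoint term: (f(9) + f(32))/2 = (2.19722 + 3.46574)/2 = 2.83148.
Integral + boundary = 70.9600.
k=1: B_{2}/(2)! × [f^{(1)}(32) − f^{(1)}(9)] = 1/12 × (0.0312500 − 0.111111) = -0.00665509.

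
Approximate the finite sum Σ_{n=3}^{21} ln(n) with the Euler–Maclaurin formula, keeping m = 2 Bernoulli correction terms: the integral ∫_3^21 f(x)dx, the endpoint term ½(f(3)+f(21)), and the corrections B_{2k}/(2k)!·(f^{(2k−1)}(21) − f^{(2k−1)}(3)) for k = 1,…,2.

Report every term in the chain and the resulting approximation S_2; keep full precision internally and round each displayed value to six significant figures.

The integral term ∫_3^21 ln(x) dx = 42.6391.
½[f(3) + f(21)] = ½[1.09861 + 3.04452] = 2.07157.
So far: 44.7107.
Correction k=1: B_{2}/2! · (f^{(1)}(21) − f^{(1)}(3)) = 1/12 · (0.0476190 − 0.333333) = -0.0238095.
After k=1: 44.6869.
Correction k=2: B_{4}/4! · (f^{(3)}(21) − f^{(3)}(3)) = −1/720 · (0.000215959 − 0.0740741) = 0.000102581.

S_2 ≈ 44.6870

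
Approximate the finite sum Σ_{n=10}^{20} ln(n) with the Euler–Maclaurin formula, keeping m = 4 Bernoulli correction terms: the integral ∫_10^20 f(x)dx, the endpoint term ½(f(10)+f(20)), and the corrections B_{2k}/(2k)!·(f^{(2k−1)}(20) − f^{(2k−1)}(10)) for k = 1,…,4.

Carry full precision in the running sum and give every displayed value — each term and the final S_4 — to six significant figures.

Integral: ∫_10^20 ln(x) dx = 26.8888.
½[f(10) + f(20)] = ½[2.30259 + 2.99573] = 2.64916.
So far: 29.5380.
Correction k=1: B_{2}/2! · (f^{(1)}(20) − f^{(1)}(10)) = 1/12 · (0.0500000 − 0.100000) = -0.00416667.
After k=1: 29.5338.
Correction k=2: B_{4}/4! · (f^{(3)}(20) − f^{(3)}(10)) = −1/720 · (0.000250000 − 0.00200000) = 2.43056e-06.
After k=2: 29.5338.
Correction k=3: B_{6}/6! · (f^{(5)}(20) − f^{(5)}(10)) = 1/30240 · (7.50000e-06 − 0.000240000) = -7.68849e-09.
After k=3: 29.5338.
Correction k=4: B_{8}/8! · (f^{(7)}(20) − f^{(7)}(10)) = −1/1209600 · (5.62500e-07 − 7.20000e-05) = 5.90588e-11.

S_4 ≈ 29.5338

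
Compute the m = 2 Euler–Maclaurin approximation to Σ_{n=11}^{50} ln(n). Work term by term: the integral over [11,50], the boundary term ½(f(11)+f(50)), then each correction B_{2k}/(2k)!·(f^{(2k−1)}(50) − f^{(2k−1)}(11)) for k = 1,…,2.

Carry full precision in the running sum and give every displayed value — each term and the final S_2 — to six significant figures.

S_2 ≈ 133.373

The integral term ∫_11^50 ln(x) dx = 130.224.
Boundary: ½(f(11) + f(50)) = ½(2.39790 + 3.91202) = 3.15496.
So far: 133.379.
Order-1 term: 1/12 · (0.0200000 − 0.0909091) = -0.00590909.
After k=1: 133.373.
Order-2 term: −1/720 · (1.60000e-05 − 0.00150263) = 2.06476e-06.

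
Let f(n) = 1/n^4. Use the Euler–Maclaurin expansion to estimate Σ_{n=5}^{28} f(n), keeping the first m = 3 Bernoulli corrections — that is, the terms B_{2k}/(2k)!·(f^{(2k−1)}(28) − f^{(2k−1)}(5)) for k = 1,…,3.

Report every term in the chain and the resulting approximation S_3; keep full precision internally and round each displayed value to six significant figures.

∫_5^28 1/x^4 dx evaluates to 0.00265148.
½[f(5) + f(28)] = ½[0.00160000 + 1.62693e-06] = 0.000800813.
Running total after boundary: 0.00345230.
k=1: B_{2}/(2)! × [f^{(1)}(28) − f^{(1)}(5)] = 1/12 × (-2.32418e-07 − (-0.00128000)) = 0.000106647.
Partial sum through k=1: 0.00355894.
k=2: B_{4}/(4)! × [f^{(3)}(28) − f^{(3)}(5)] = −1/720 × (-8.89355e-09 − (-0.00153600)) = -2.13332e-06.
Partial sum through k=2: 0.00355681.
k=3: B_{6}/(6)! × [f^{(5)}(28) − f^{(5)}(5)] = 1/30240 × (-6.35253e-10 − (-0.00344064)) = 1.13778e-07.

S_3 ≈ 0.00355692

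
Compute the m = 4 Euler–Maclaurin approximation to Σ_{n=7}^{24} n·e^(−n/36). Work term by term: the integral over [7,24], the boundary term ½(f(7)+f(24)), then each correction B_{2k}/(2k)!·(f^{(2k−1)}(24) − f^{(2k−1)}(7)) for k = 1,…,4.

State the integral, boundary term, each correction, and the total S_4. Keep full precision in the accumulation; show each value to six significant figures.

S_4 ≈ 174.476

The integral term ∫_7^24 x·e^(−x/36) dx = 165.475.
Endpoint term: (f(7) + f(24))/2 = (5.76304 + 12.3220)/2 = 9.04253.
So far: 174.517.
Correction k=1: B_{2}/2! · (f^{(1)}(24) − f^{(1)}(7)) = 1/12 · (0.171139 − 0.663207) = -0.0410057.
Running total after k=1: 174.476.
Correction k=2: B_{4}/4! · (f^{(3)}(24) − f^{(3)}(7)) = −1/720 · (0.000924362 − 0.00178225) = 1.19151e-06.
Running total after k=2: 174.476.
Correction k=3: B_{6}/6! · (f^{(5)}(24) − f^{(5)}(7)) = 1/30240 · (1.32459e-06 − 2.35552e-06) = -3.40916e-11.
Running total after k=3: 174.476.
Correction k=4: B_{8}/8! · (f^{(7)}(24) − f^{(7)}(7)) = −1/1209600 · (1.49378e-09 − 2.57396e-09) = 8.93006e-16.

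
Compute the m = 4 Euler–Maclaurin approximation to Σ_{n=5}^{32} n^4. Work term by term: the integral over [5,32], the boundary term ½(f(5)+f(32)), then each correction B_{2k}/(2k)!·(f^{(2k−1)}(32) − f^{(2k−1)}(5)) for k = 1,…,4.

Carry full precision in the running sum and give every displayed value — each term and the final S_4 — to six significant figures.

S_4 ≈ 7.24574e+06

∫_5^32 x^4 dx evaluates to 6.71026e+06.
½[f(5) + f(32)] = ½[625.000 + 1.04858e+06] = 524600.
So far: 7.23486e+06.
Order-1 term: 1/12 · (131072 − 500.000) = 10881.0.
Running total after k=1: 7.24574e+06.
Order-2 term: −1/720 · (768.000 − 120.000) = -0.900000.
Running total after k=2: 7.24574e+06.
Order-3 term: 1/30240 · (0.00000 − 0.00000) = 0.00000.
Running total after k=3: 7.24574e+06.
Order-4 term: −1/1209600 · (0.00000 − 0.00000) = 0.00000.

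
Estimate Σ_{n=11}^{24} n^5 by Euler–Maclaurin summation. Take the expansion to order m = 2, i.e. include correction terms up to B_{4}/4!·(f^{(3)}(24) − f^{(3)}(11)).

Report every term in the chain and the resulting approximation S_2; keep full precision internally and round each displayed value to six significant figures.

S_2 ≈ 3.57492e+07

∫_11^24 x^5 dx evaluates to 3.15552e+07.
Boundary: ½(f(11) + f(24)) = ½(161051 + 7.96262e+06) = 4.06184e+06.
Integral + boundary = 3.56171e+07.
Order-1 term: 1/12 · (1.65888e+06 − 73205.0) = 132140.
Running total after k=1: 3.57492e+07.
Order-2 term: −1/720 · (34560.0 − 7260.00) = -37.9167.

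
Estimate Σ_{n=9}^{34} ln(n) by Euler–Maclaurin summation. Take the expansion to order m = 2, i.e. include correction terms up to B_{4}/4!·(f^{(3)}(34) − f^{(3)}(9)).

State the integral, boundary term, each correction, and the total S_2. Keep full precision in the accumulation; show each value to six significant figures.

S_2 ≈ 77.9762

Integral: ∫_9^34 ln(x) dx = 75.1212.
Endpoint term: (f(9) + f(34))/2 = (2.19722 + 3.52636)/2 = 2.86179.
So far: 77.9830.
Correction k=1: B_{2}/2! · (f^{(1)}(34) − f^{(1)}(9)) = 1/12 · (0.0294118 − 0.111111) = -0.00680828.
Partial sum through k=1: 77.9762.
Correction k=2: B_{4}/4! · (f^{(3)}(34) − f^{(3)}(9)) = −1/720 · (5.08854e-05 − 0.00274348) = 3.73972e-06.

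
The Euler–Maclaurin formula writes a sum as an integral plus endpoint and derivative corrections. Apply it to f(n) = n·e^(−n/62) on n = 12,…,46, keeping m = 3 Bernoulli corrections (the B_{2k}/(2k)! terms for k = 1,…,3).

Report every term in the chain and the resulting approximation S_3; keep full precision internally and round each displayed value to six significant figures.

∫_12^46 x·e^(−x/62) dx evaluates to 592.072.
½[f(12) + f(46)] = ½[9.88836 + 21.9048] = 15.8966.
So far: 607.969.
k=1: B_{2}/(2)! × [f^{(1)}(46) − f^{(1)}(12)] = 1/12 × (0.122888 − 0.664540) = -0.0451377.
Partial sum through k=1: 607.924.
k=2: B_{4}/(4)! × [f^{(3)}(46) − f^{(3)}(12)] = −1/720 × (0.000279727 − 0.000601613) = 4.47064e-07.
Partial sum through k=2: 607.924.
k=3: B_{6}/(6)! × [f^{(5)}(46) − f^{(5)}(12)] = 1/30240 × (1.37223e-07 − 2.68041e-07) = -4.32598e-12.

S_3 ≈ 607.924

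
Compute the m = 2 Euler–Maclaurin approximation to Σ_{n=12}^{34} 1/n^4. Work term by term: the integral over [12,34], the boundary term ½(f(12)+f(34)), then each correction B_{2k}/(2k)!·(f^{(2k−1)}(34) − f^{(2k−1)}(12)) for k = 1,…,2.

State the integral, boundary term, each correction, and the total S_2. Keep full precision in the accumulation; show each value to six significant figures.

The integral term ∫_12^34 1/x^4 dx = 0.000184420.
Boundary: ½(f(12) + f(34)) = ½(4.82253e-05 + 7.48315e-07) = 2.44868e-05.
Integral + boundary = 0.000208907.
Order-1 term: 1/12 · (-8.80370e-08 − (-1.60751e-05)) = 1.33226e-06.
After k=1: 0.000210239.
Order-2 term: −1/720 · (-2.28470e-09 − (-3.34898e-06)) = -4.64819e-09.

S_2 ≈ 0.000210235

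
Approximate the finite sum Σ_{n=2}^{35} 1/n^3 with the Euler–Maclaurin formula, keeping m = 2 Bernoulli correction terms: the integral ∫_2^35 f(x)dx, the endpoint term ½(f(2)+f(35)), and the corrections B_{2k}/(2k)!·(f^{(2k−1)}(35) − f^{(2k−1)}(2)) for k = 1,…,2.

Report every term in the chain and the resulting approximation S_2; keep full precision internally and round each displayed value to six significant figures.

Integral: ∫_2^35 1/x^3 dx = 0.124592.
½[f(2) + f(35)] = ½[0.125000 + 2.33236e-05] = 0.0625117.
Running total after boundary: 0.187103.
Order-1 term: 1/12 · (-1.99917e-06 − (-0.187500)) = 0.0156248.
Running total after k=1: 0.202728.
Order-2 term: −1/720 · (-3.26395e-08 − (-0.937500)) = -0.00130208.

S_2 ≈ 0.201426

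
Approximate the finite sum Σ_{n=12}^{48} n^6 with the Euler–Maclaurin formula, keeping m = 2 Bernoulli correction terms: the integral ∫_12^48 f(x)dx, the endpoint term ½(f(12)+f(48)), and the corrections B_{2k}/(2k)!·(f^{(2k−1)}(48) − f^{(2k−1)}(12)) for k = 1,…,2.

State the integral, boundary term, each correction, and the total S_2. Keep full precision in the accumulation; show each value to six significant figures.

S_2 ≈ 9.01058e+10

∫_12^48 x^6 dx evaluates to 8.38618e+10.
½[f(12) + f(48)] = ½[2.98598e+06 + 1.22306e+10] = 6.11679e+09.
So far: 8.99786e+10.
k=1: B_{2}/(2)! × [f^{(1)}(48) − f^{(1)}(12)] = 1/12 × (1.52882e+09 − 1.49299e+06) = 1.27278e+08.
After k=1: 9.01059e+10.
k=2: B_{4}/(4)! × [f^{(3)}(48) − f^{(3)}(12)] = −1/720 × (1.32710e+07 − 207360) = -18144.0.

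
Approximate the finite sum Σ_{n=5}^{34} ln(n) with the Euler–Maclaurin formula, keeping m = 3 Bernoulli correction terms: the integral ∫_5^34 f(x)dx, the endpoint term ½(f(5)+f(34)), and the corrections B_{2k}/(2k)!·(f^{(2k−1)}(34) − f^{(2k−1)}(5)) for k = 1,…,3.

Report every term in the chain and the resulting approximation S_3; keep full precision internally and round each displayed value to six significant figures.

The integral term ∫_5^34 ln(x) dx = 82.8491.
½[f(5) + f(34)] = ½[1.60944 + 3.52636] = 2.56790.
Running total after boundary: 85.4170.
k=1: B_{2}/(2)! × [f^{(1)}(34) − f^{(1)}(5)] = 1/12 × (0.0294118 − 0.200000) = -0.0142157.
After k=1: 85.4028.
k=2: B_{4}/(4)! × [f^{(3)}(34) − f^{(3)}(5)] = −1/720 × (5.08854e-05 − 0.0160000) = 2.21515e-05.
After k=2: 85.4028.
k=3: B_{6}/(6)! × [f^{(5)}(34) − f^{(5)}(5)] = 1/30240 × (5.28222e-07 − 0.00768000) = -2.53951e-07.

S_3 ≈ 85.4028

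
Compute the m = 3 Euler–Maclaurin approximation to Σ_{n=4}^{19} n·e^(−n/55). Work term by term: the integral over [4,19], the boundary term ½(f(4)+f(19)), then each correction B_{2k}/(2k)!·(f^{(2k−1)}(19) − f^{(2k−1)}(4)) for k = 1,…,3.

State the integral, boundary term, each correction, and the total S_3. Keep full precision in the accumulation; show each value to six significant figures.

S_3 ≈ 144.782

∫_4^19 x·e^(−x/55) dx evaluates to 136.231.
Boundary: ½(f(4) + f(19)) = ½(3.71942 + 13.4501) = 8.58474.
So far: 144.815.
Order-1 term: 1/12 · (0.463352 − 0.862229) = -0.0332397.
Running total after k=1: 144.782.
Order-2 term: −1/720 · (0.000621206 − 0.000899814) = 3.86955e-07.
Running total after k=2: 144.782.
Order-3 term: 1/30240 · (3.60079e-07 − 5.00692e-07) = -4.64991e-12.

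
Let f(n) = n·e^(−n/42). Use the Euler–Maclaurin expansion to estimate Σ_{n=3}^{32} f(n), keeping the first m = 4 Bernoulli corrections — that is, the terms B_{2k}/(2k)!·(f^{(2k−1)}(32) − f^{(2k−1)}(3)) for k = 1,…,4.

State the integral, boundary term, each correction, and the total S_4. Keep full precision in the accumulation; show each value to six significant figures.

Integral: ∫_3^32 x·e^(−x/42) dx = 308.967.
Endpoint term: (f(3) + f(32))/2 = (2.79319 + 14.9368)/2 = 8.86502.
Running total after boundary: 317.832.
Correction k=1: B_{2}/2! · (f^{(1)}(32) − f^{(1)}(3)) = 1/12 · (0.111137 − 0.864558) = -0.0627851.
Partial sum through k=1: 317.770.
Correction k=2: B_{4}/4! · (f^{(3)}(32) − f^{(3)}(3)) = −1/720 · (0.000592228 − 0.00154574) = 1.32432e-06.
Partial sum through k=2: 317.770.
Correction k=3: B_{6}/6! · (f^{(5)}(32) − f^{(5)}(3)) = 1/30240 · (6.35744e-07 − 1.47470e-06) = -2.77431e-11.
Partial sum through k=3: 317.770.
Correction k=4: B_{8}/8! · (f^{(7)}(32) − f^{(7)}(3)) = −1/1209600 · (5.30475e-10 − 1.17524e-09) = 5.33040e-16.

S_4 ≈ 317.770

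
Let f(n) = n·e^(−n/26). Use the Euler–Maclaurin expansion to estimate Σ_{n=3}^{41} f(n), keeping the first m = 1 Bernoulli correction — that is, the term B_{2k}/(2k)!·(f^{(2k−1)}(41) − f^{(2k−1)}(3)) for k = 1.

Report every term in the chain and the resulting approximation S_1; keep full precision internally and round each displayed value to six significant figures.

The integral term ∫_3^41 x·e^(−x/26) dx = 311.917.
½[f(3) + f(41)] = ½[2.67307 + 8.47100] = 5.57204.
So far: 317.489.
k=1: B_{2}/(2)! × [f^{(1)}(41) − f^{(1)}(3)] = 1/12 × (-0.119198 − 0.788213) = -0.0756176.

S_1 ≈ 317.414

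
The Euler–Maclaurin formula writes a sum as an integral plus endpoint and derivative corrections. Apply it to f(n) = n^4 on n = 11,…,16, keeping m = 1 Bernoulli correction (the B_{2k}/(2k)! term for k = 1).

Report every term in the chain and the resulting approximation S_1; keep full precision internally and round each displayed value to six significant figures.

Integral: ∫_11^16 x^4 dx = 177505.
Endpoint term: (f(11) + f(16))/2 = (14641.0 + 65536.0)/2 = 40088.5.
Integral + boundary = 217594.
Correction k=1: B_{2}/2! · (f^{(1)}(16) − f^{(1)}(11)) = 1/12 · (16384.0 − 5324.00) = 921.667.

S_1 ≈ 218515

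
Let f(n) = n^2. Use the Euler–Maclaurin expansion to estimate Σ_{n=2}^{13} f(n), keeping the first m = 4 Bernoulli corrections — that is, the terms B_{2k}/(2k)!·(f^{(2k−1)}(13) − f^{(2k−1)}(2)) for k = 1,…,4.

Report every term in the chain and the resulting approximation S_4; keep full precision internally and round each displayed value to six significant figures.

The integral term ∫_2^13 x^2 dx = 729.667.
Endpoint term: (f(2) + f(13))/2 = (4.00000 + 169.000)/2 = 86.5000.
Integral + boundary = 816.167.
k=1: B_{2}/(2)! × [f^{(1)}(13) − f^{(1)}(2)] = 1/12 × (26.0000 − 4.00000) = 1.83333.
Running total after k=1: 818.000.
k=2: B_{4}/(4)! × [f^{(3)}(13) − f^{(3)}(2)] = −1/720 × (0.00000 − 0.00000) = 0.00000.
Running total after k=2: 818.000.
k=3: B_{6}/(6)! × [f^{(5)}(13) − f^{(5)}(2)] = 1/30240 × (0.00000 − 0.00000) = 0.00000.
Running total after k=3: 818.000.
k=4: B_{8}/(8)! × [f^{(7)}(13) − f^{(7)}(2)] = −1/1209600 × (0.00000 − 0.00000) = 0.00000.

S_4 ≈ 818.000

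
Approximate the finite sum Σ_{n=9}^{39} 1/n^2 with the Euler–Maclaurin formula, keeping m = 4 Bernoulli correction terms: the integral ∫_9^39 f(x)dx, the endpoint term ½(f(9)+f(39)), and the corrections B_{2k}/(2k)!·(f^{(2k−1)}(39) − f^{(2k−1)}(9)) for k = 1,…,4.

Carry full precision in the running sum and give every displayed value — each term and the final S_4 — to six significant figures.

∫_9^39 1/x^2 dx evaluates to 0.0854701.
Endpoint term: (f(9) + f(39))/2 = (0.0123457 + 0.000657462)/2 = 0.00650157.
So far: 0.0919717.
k=1: B_{2}/(2)! × [f^{(1)}(39) − f^{(1)}(9)] = 1/12 × (-3.37160e-05 − (-0.00274348)) = 0.000225814.
Running total after k=1: 0.0921975.
k=2: B_{4}/(4)! × [f^{(3)}(39) − f^{(3)}(9)] = −1/720 × (-2.66004e-07 − (-0.000406442)) = -5.64133e-07.
Running total after k=2: 0.0921969.
k=3: B_{6}/(6)! × [f^{(5)}(39) − f^{(5)}(9)] = 1/30240 × (-5.24663e-09 − (-0.000150534)) = 4.97781e-09.
Running total after k=3: 0.0921969.
k=4: B_{8}/(8)! × [f^{(7)}(39) − f^{(7)}(9)] = −1/1209600 × (-1.93170e-10 − (-0.000104073)) = -8.60390e-11.

S_4 ≈ 0.0921969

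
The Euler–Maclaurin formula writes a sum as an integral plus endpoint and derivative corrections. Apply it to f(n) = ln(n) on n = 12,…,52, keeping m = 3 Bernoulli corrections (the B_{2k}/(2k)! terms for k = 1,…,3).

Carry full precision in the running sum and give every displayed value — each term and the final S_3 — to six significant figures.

S_3 ≈ 138.859

The integral term ∫_12^52 ln(x) dx = 135.646.
½[f(12) + f(52)] = ½[2.48491 + 3.95124] = 3.21808.
Integral + boundary = 138.864.
Correction k=1: B_{2}/2! · (f^{(1)}(52) − f^{(1)}(12)) = 1/12 · (0.0192308 − 0.0833333) = -0.00534188.
Running total after k=1: 138.859.
Correction k=2: B_{4}/4! · (f^{(3)}(52) − f^{(3)}(12)) = −1/720 · (1.42239e-05 − 0.00115741) = 1.58775e-06.
Running total after k=2: 138.859.
Correction k=3: B_{6}/6! · (f^{(5)}(52) − f^{(5)}(12)) = 1/30240 · (6.31240e-08 − 9.64506e-05) = -3.18742e-09.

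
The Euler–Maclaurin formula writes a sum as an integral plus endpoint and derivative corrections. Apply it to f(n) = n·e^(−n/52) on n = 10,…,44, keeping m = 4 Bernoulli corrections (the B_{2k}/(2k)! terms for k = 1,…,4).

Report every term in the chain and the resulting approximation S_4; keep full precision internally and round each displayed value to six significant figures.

S_4 ≈ 531.608

∫_10^44 x·e^(−x/52) dx evaluates to 518.093.
Boundary: ½(f(10) + f(44)) = ½(8.25053 + 18.8787) = 13.5646.
Running total after boundary: 531.658.
Order-1 term: 1/12 · (0.0660095 − 0.666389) = -0.0500316.
Running total after k=1: 531.608.
Order-2 term: −1/720 · (0.000341765 − 0.000856692) = 7.15176e-07.
Running total after k=2: 531.608.
Order-3 term: 1/30240 · (2.43757e-07 − 5.42507e-07) = -9.87929e-12.
Running total after k=3: 531.608.
Order-4 term: −1/1209600 · (1.33551e-10 − 2.84094e-10) = 1.24457e-16.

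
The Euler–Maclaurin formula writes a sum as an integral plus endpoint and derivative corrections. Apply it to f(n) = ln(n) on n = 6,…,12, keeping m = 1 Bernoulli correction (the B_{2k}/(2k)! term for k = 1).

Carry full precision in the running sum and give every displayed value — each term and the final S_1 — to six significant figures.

S_1 ≈ 15.1997

The integral term ∫_6^12 ln(x) dx = 13.0683.
½[f(6) + f(12)] = ½[1.79176 + 2.48491] = 2.13833.
So far: 15.2067.
Order-1 term: 1/12 · (0.0833333 − 0.166667) = -0.00694444.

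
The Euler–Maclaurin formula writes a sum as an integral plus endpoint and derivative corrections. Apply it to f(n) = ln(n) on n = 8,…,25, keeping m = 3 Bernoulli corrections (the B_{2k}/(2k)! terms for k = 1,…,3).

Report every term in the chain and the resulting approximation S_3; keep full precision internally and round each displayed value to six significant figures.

Integral: ∫_8^25 ln(x) dx = 46.8364.
Endpoint term: (f(8) + f(25))/2 = (2.07944 + 3.21888)/2 = 2.64916.
Integral + boundary = 49.4855.
Order-1 term: 1/12 · (0.0400000 − 0.125000) = -0.00708333.
Partial sum through k=1: 49.4784.
Order-2 term: −1/720 · (0.000128000 − 0.00390625) = 5.24757e-06.
Partial sum through k=2: 49.4784.
Order-3 term: 1/30240 · (2.45760e-06 − 0.000732422) = -2.41390e-08.

S_3 ≈ 49.4784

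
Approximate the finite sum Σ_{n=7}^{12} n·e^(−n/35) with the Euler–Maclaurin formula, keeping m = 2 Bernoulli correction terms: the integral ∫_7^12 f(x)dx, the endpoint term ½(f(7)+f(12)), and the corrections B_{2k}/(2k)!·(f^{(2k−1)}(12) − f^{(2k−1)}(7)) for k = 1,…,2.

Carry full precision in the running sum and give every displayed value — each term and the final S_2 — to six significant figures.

∫_7^12 x·e^(−x/35) dx evaluates to 36.0126.
Boundary: ½(f(7) + f(12)) = ½(5.73112 + 8.51688) = 7.12400.
So far: 43.1366.
k=1: B_{2}/(2)! × [f^{(1)}(12) − f^{(1)}(7)] = 1/12 × (0.466400 − 0.654985) = -0.0157154.
Partial sum through k=1: 43.1209.
k=2: B_{4}/(4)! × [f^{(3)}(12) − f^{(3)}(7)] = −1/720 × (0.00153949 − 0.00187138) = 4.60960e-07.

S_2 ≈ 43.1209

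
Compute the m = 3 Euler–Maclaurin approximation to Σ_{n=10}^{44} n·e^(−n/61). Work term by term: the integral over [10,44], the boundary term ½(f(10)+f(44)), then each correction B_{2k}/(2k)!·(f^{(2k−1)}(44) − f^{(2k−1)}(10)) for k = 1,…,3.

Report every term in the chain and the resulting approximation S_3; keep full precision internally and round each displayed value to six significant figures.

S_3 ≈ 577.471

The integral term ∫_10^44 x·e^(−x/61) dx = 562.581.
½[f(10) + f(44)] = ½[8.48798 + 21.3890] = 14.9385.
Integral + boundary = 577.519.
k=1: B_{2}/(2)! × [f^{(1)}(44) − f^{(1)}(10)] = 1/12 × (0.135474 − 0.709651) = -0.0478480.
After k=1: 577.471.
k=2: B_{4}/(4)! × [f^{(3)}(44) − f^{(3)}(10)] = −1/720 × (0.000297690 − 0.000646935) = 4.85063e-07.
After k=2: 577.471.
k=3: B_{6}/(6)! × [f^{(5)}(44) − f^{(5)}(10)] = 1/30240 × (1.50221e-07 − 2.96467e-07) = -4.83620e-12.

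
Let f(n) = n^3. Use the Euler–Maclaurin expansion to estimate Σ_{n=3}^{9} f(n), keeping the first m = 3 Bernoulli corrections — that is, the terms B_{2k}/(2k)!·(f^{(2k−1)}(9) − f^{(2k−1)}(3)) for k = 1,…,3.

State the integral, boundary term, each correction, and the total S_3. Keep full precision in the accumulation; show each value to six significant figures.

S_3 ≈ 2016.00

Integral: ∫_3^9 x^3 dx = 1620.00.
½[f(3) + f(9)] = ½[27.0000 + 729.000] = 378.000.
Running total after boundary: 1998.00.
Order-1 term: 1/12 · (243.000 − 27.0000) = 18.0000.
Running total after k=1: 2016.00.
Order-2 term: −1/720 · (6.00000 − 6.00000) = 0.00000.
Running total after k=2: 2016.00.
Order-3 term: 1/30240 · (0.00000 − 0.00000) = 0.00000.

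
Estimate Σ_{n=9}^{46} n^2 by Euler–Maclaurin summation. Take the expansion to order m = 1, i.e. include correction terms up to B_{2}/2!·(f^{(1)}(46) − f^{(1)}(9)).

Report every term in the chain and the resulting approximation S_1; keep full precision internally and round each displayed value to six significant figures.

S_1 ≈ 33307.0

The integral term ∫_9^46 x^2 dx = 32202.3.
Boundary: ½(f(9) + f(46)) = ½(81.0000 + 2116.00) = 1098.50.
Running total after boundary: 33300.8.
Order-1 term: 1/12 · (92.0000 − 18.0000) = 6.16667.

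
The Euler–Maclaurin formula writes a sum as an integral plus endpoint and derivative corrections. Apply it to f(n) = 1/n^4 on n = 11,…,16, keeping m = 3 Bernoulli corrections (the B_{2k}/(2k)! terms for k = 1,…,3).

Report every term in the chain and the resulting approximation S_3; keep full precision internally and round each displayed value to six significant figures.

The integral term ∫_11^16 1/x^4 dx = 0.000169058.
½[f(11) + f(16)] = ½[6.83013e-05 + 1.52588e-05] = 4.17801e-05.
So far: 0.000210838.
Order-1 term: 1/12 · (-3.81470e-06 − (-2.48369e-05)) = 1.75185e-06.
After k=1: 0.000212590.
Order-2 term: −1/720 · (-4.47035e-07 − (-6.15790e-06)) = -7.93175e-09.
After k=2: 0.000212582.
Order-3 term: 1/30240 · (-9.77889e-08 − (-2.84994e-06)) = 9.10102e-11.

S_3 ≈ 0.000212582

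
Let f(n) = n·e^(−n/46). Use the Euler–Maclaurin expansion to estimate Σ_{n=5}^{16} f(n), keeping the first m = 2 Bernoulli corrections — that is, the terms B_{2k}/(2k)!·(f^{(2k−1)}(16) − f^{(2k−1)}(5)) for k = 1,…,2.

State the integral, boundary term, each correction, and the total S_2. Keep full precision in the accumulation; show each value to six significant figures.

S_2 ≈ 98.0897

∫_5^16 x·e^(−x/46) dx evaluates to 90.2257.
Endpoint term: (f(5) + f(16))/2 = (4.48502 + 11.2995)/2 = 7.89228.
Running total after boundary: 98.1180.
Order-1 term: 1/12 · (0.460579 − 0.799503) = -0.0282436.
Running total after k=1: 98.0897.
Order-2 term: −1/720 · (0.000885171 − 0.00122567) = 4.72909e-07.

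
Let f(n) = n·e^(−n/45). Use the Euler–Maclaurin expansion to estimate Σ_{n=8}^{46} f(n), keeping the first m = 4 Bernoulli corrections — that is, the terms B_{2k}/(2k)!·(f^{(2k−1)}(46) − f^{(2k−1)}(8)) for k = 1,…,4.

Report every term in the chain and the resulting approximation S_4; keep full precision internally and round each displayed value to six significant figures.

The integral term ∫_8^46 x·e^(−x/45) dx = 523.193.
Boundary: ½(f(8) + f(46)) = ½(6.69703 + 16.5505) = 11.6238.
Running total after boundary: 534.817.
Order-1 term: 1/12 · (-0.00799543 − 0.688306) = -0.0580251.
Partial sum through k=1: 534.759.
Order-2 term: −1/720 · (0.000351404 − 0.00116670) = 1.13235e-06.
Partial sum through k=2: 534.759.
Order-3 term: 1/30240 · (3.49016e-07 − 9.84440e-07) = -2.10127e-11.
Partial sum through k=3: 534.759.
Order-4 term: −1/1209600 · (2.59012e-10 − 6.87769e-10) = 3.54462e-16.

S_4 ≈ 534.759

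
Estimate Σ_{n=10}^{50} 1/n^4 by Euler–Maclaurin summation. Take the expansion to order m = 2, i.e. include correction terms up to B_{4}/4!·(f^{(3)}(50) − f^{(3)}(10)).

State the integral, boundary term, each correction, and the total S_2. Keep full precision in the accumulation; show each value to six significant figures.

S_2 ≈ 0.000384062

∫_10^50 1/x^4 dx evaluates to 0.000330667.
Boundary: ½(f(10) + f(50)) = ½(0.000100000 + 1.60000e-07) = 5.00800e-05.
So far: 0.000380747.
Correction k=1: B_{2}/2! · (f^{(1)}(50) − f^{(1)}(10)) = 1/12 · (-1.28000e-08 − (-4.00000e-05)) = 3.33227e-06.
Running total after k=1: 0.000384079.
Correction k=2: B_{4}/4! · (f^{(3)}(50) − f^{(3)}(10)) = −1/720 · (-1.53600e-10 − (-1.20000e-05)) = -1.66665e-08.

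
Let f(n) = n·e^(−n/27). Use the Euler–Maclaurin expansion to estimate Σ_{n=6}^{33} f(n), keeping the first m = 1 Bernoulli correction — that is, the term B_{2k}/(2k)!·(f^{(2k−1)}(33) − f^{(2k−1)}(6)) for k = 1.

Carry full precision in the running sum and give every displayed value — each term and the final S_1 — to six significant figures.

The integral term ∫_6^33 x·e^(−x/27) dx = 236.246.
Endpoint term: (f(6) + f(33))/2 = (4.80442 + 9.72097)/2 = 7.26270.
So far: 243.509.
Correction k=1: B_{2}/2! · (f^{(1)}(33) − f^{(1)}(6)) = 1/12 · (-0.0654611 − 0.622796) = -0.0573547.

S_1 ≈ 243.451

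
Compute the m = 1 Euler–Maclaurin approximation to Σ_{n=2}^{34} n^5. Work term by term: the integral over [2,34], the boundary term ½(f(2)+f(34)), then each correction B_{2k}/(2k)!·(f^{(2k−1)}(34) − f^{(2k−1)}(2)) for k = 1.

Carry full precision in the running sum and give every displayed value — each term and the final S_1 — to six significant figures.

S_1 ≈ 2.80742e+08

∫_2^34 x^5 dx evaluates to 2.57467e+08.
½[f(2) + f(34)] = ½[32.0000 + 4.54354e+07] = 2.27177e+07.
Running total after boundary: 2.80185e+08.
k=1: B_{2}/(2)! × [f^{(1)}(34) − f^{(1)}(2)] = 1/12 × (6.68168e+06 − 80.0000) = 556800.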